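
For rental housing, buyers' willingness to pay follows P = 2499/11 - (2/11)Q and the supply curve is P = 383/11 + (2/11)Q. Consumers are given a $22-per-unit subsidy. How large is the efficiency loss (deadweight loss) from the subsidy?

Pre-subsidy: 2499/11 - (2/11)Q = 383/11 + (2/11)Q gives Q* = 529 and P* = 131.
With the rebate, buyers effectively pay Pb = Ps − 22, where Ps is the price sellers receive.
On the curves, Pb = 2499/11 - (2/11)Q and Ps = 383/11 + (2/11)Q; the wedge Ps − Pb = 22 gives 383/11 + (2/11)Q − (2499/11 - (2/11)Q) = 22, so Q' = 589.5.
Then Pb = 2499/11 − (2/11)·589.5 = 120 and Ps = 383/11 + (2/11)·589.5 = 142.
The subsidy expands output by 589.5 − 529 = 60.5 past the efficient level; on those units the gap between marginal cost and willingness to pay runs from 0 up to 22.
DWL = ½ × 22 × 60.5 = 665.5.

Deadweight loss = $665.5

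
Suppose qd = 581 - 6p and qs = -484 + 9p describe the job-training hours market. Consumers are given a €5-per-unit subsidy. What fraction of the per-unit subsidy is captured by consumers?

Consumer share = 0.6

Pre-subsidy: 581 - 6p = -484 + 9p gives p* = 71, q* = 155.
With the rebate, buyers effectively pay pb = ps − 5, where ps is the price sellers receive.
Demand in terms of ps becomes qd = 581 − 6(ps − 5) = 611 - 6ps. Setting this equal to supply: 611 - 6ps = -484 + 9ps, so ps = 73.
Buyers pay pb = 73 − 5 = 68; q' = -484 + 9·73 = 173.
Buyers' price falls by p* − pb = 71 − 68 = 3; sellers' price rises by ps − p* = 73 − 71 = 2.
So consumers capture 3/5 = 0.6 of each unit of subsidy.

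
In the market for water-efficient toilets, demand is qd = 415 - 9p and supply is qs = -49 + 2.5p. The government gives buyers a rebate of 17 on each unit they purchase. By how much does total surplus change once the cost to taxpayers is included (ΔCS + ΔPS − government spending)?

Net change in total surplus = -13005/46

Pre-subsidy: 415 - 9p = -49 + 2.5p gives p* = 928/23, q* = 1193/23.
With the rebate, buyers effectively pay pb = ps − 17, where ps is the price sellers receive.
Demand in terms of ps becomes qd = 415 − 9(ps − 17) = 568 - 9ps. Setting this equal to supply: 568 - 9ps = -49 + 2.5ps, so ps = 1234/23.
Buyers pay pb = 1234/23 − 17 = 843/23; q' = -49 + 2.5·(1234/23) = 1958/23.
ΔCS = ½(1193/23 + 1958/23)(928/23 − 843/23) = 11645/46; ΔPS = ½(1193/23 + 1958/23)(1234/23 − 928/23) = 20961/23.
Government spending = 17 × 1958/23 = 33286/23.
Net change = 11645/46 + 20961/23 − 33286/23 = -13005/46. The loss equals the DWL triangle ½·17·765/23.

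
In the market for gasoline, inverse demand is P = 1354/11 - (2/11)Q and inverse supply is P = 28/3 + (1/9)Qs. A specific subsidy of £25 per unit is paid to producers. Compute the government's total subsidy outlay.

Pre-subsidy: 1354/11 - (2/11)Q = 28/3 + (1/9)Q gives Q* = 11262/29 and P* = 1522/29.
With the subsidy, sellers receive Ps = Pb + 25 for each unit, where Pb is the price buyers pay.
On the curves, Pb = 1354/11 - (2/11)Q and Ps = 28/3 + (1/9)Q; the wedge Ps − Pb = 25 gives 28/3 + (1/9)Q − (1354/11 - (2/11)Q) = 25, so Q' = 13737/29.
Then Pb = 1354/11 − (2/11)·(13737/29) = 1072/29 and Ps = 28/3 + (1/9)·(13737/29) = 1797/29.
Government outlay = subsidy × quantity = 25 × 13737/29 = 343425/29.

Government cost = 343425/29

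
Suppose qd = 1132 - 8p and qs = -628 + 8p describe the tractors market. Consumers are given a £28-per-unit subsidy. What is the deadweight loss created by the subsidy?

Pre-subsidy: 1132 - 8p = -628 + 8p gives p* = 110, q* = 252.
With the rebate, buyers effectively pay pb = ps − 28, where ps is the price sellers receive.
Demand in terms of ps becomes qd = 1132 − 8(ps − 28) = 1356 - 8ps. Setting this equal to supply: 1356 - 8ps = -628 + 8ps, so ps = 124.
Buyers pay pb = 124 − 28 = 96; q' = -628 + 8·124 = 364.
The subsidy expands output by 364 − 252 = 112 past the efficient level; on those units the gap between marginal cost and willingness to pay runs from 0 up to 28.
DWL = ½ × 28 × 112 = 1568.

Deadweight loss = £1568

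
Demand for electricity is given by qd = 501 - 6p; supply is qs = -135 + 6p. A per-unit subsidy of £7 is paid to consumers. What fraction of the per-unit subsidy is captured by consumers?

Consumer share = 0.5

Pre-subsidy: 501 - 6p = -135 + 6p gives p* = 53, q* = 183.
With the rebate, buyers effectively pay pb = ps − 7, where ps is the price sellers receive.
Demand in terms of ps becomes qd = 501 − 6(ps − 7) = 543 - 6ps. Setting this equal to supply: 543 - 6ps = -135 + 6ps, so ps = 56.5.
Buyers pay pb = 56.5 − 7 = 49.5; q' = -135 + 6·56.5 = 204.
Buyers' price falls by p* − pb = 53 − 49.5 = 3.5; sellers' price rises by ps − p* = 56.5 − 53 = 3.5.
So consumers capture 3.5/7 = 0.5 of each unit of subsidy.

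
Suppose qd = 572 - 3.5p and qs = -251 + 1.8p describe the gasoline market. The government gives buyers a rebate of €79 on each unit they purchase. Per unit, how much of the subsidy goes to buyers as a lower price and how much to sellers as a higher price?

Buyers gain 1422/53 per unit; sellers gain 2765/53 per unit

Pre-subsidy: 572 - 3.5p = -251 + 1.8p gives p* = 8230/53, q* = 1511/53.
With the rebate, buyers effectively pay pb = ps − 79, where ps is the price sellers receive.
Demand in terms of ps becomes qd = 572 − 3.5(ps − 79) = 848.5 - 3.5ps. Setting this equal to supply: 848.5 - 3.5ps = -251 + 1.8ps, so ps = 10995/53.
Buyers pay pb = 10995/53 − 79 = 6808/53; q' = -251 + 1.8·(10995/53) = 6488/53.
Buyers' price falls by p* − pb = 8230/53 − 6808/53 = 1422/53; sellers' price rises by ps − p* = 10995/53 − 8230/53 = 2765/53.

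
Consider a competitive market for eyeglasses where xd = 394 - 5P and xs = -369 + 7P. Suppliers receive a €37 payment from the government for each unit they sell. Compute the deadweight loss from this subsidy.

Deadweight loss = 47915/24

Pre-subsidy: 394 - 5P = -369 + 7P gives P* = 763/12, x* = 913/12.
With the subsidy, sellers receive Ps = Pb + 37 for each unit, where Pb is the price buyers pay.
Supply in terms of Pb becomes xs = -369 + 7(Pb + 37) = -110 + 7Pb. Setting this equal to demand: 394 - 5Pb = -110 + 7Pb, so Pb = 42.
Sellers receive Ps = 42 + 37 = 79; x' = 394 − 5·42 = 184.
The subsidy expands output by 184 − 913/12 = 1295/12 past the efficient level; on those units the gap between marginal cost and willingness to pay runs from 0 up to 37.
DWL = ½ × 37 × 1295/12 = 47915/24.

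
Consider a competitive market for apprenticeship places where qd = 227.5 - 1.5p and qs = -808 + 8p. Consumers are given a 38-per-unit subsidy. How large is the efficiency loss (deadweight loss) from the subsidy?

Deadweight loss = 912

Pre-subsidy: 227.5 - 1.5p = -808 + 8p gives p* = 109, q* = 64.
With the rebate, buyers effectively pay pb = ps − 38, where ps is the price sellers receive.
Demand in terms of ps becomes qd = 227.5 − 1.5(ps − 38) = 284.5 - 1.5ps. Setting this equal to supply: 284.5 - 1.5ps = -808 + 8ps, so ps = 115.
Buyers pay pb = 115 − 38 = 77; q' = -808 + 8·115 = 112.
The subsidy expands output by 112 − 64 = 48 past the efficient level; on those units the gap between marginal cost and willingness to pay runs from 0 up to 38.
DWL = ½ × 38 × 48 = 912.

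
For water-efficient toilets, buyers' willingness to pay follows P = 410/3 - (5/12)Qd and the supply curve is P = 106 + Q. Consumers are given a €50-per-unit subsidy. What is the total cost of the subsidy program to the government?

Government cost = 48400/17

Pre-subsidy: 410/3 - (5/12)Q = 106 + Q gives Q* = 368/17 and P* = 2170/17.
With the rebate, buyers effectively pay Pb = Ps − 50, where Ps is the price sellers receive.
On the curves, Pb = 410/3 - (5/12)Q and Ps = 106 + Q; the wedge Ps − Pb = 50 gives 106 + Q − (410/3 - (5/12)Q) = 50, so Q' = 968/17.
Then Pb = 410/3 − (5/12)·(968/17) = 1920/17 and Ps = 106 + 1·(968/17) = 2770/17.
Government outlay = subsidy × quantity = 50 × 968/17 = 48400/17.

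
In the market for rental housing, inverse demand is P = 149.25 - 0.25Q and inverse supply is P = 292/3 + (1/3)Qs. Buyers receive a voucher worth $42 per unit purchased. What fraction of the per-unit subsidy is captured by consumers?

Pre-subsidy: 149.25 - 0.25Q = 292/3 + (1/3)Q gives Q* = 89 and P* = 127.
With the rebate, buyers effectively pay Pb = Ps − 42, where Ps is the price sellers receive.
On the curves, Pb = 149.25 - 0.25Q and Ps = 292/3 + (1/3)Q; the wedge Ps − Pb = 42 gives 292/3 + (1/3)Q − (149.25 - 0.25Q) = 42, so Q' = 161.
Then Pb = 149.25 − 0.25·161 = 109 and Ps = 292/3 + (1/3)·161 = 151.
Buyers' price falls by P* − Pb = 127 − 109 = 18; sellers' price rises by Ps − P* = 151 − 127 = 24.
So consumers capture 18/42 = 3/7 of each unit of subsidy.

Consumer share = 3/7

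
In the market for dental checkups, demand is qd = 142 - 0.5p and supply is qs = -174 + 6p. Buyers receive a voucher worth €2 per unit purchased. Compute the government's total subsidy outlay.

Pre-subsidy: 142 - 0.5p = -174 + 6p gives p* = 632/13, q* = 1530/13.
With the rebate, buyers effectively pay pb = ps − 2, where ps is the price sellers receive.
Demand in terms of ps becomes qd = 142 − 0.5(ps − 2) = 143 - 0.5ps. Setting this equal to supply: 143 - 0.5ps = -174 + 6ps, so ps = 634/13.
Buyers pay pb = 634/13 − 2 = 608/13; q' = -174 + 6·(634/13) = 1542/13.
Government outlay = subsidy × quantity = 2 × 1542/13 = 3084/13.

Government cost = 3084/13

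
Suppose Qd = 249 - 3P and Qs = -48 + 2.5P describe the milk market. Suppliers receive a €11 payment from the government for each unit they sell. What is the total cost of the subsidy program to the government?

Government cost = €1122

Pre-subsidy: 249 - 3P = -48 + 2.5P gives P* = 54, Q* = 87.
With the subsidy, sellers receive Ps = Pb + 11 for each unit, where Pb is the price buyers pay.
Supply in terms of Pb becomes Qs = -48 + 2.5(Pb + 11) = -20.5 + 2.5Pb. Setting this equal to demand: 249 - 3Pb = -20.5 + 2.5Pb, so Pb = 49.
Sellers receive Ps = 49 + 11 = 60; Q' = 249 − 3·49 = 102.
Government outlay = subsidy × quantity = 11 × 102 = 1122.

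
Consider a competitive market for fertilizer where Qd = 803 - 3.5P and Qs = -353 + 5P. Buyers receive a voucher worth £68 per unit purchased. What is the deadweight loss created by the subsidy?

Pre-subsidy: 803 - 3.5P = -353 + 5P gives P* = 136, Q* = 327.
With the rebate, buyers effectively pay Pb = Ps − 68, where Ps is the price sellers receive.
Demand in terms of Ps becomes Qd = 803 − 3.5(Ps − 68) = 1041 - 3.5Ps. Setting this equal to supply: 1041 - 3.5Ps = -353 + 5Ps, so Ps = 164.
Buyers pay Pb = 164 − 68 = 96; Q' = -353 + 5·164 = 467.
The subsidy expands output by 467 − 327 = 140 past the efficient level; on those units the gap between marginal cost and willingness to pay runs from 0 up to 68.
DWL = ½ × 68 × 140 = 4760.

Deadweight loss = £4760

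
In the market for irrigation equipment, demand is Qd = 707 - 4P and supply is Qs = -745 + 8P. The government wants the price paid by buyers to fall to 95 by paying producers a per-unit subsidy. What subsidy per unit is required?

Required subsidy s = 39 per unit

At a buyer price of 95, quantity demanded is 707 − 4·95 = 327.
Sellers supply 327 only when they receive Ps with -745 + 8·Ps = 327, i.e. Ps = 134.
s = Ps − Pb = 134 − 95 = 39.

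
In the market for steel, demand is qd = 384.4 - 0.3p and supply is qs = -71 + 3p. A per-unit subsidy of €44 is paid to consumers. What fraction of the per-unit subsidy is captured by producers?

Pre-subsidy: 384.4 - 0.3p = -71 + 3p gives p* = 138, q* = 343.
With the rebate, buyers effectively pay pb = ps − 44, where ps is the price sellers receive.
Demand in terms of ps becomes qd = 384.4 − 0.3(ps − 44) = 397.6 - 0.3ps. Setting this equal to supply: 397.6 - 0.3ps = -71 + 3ps, so ps = 142.
Buyers pay pb = 142 − 44 = 98; q' = -71 + 3·142 = 355.
Buyers' price falls by p* − pb = 138 − 98 = 40; sellers' price rises by ps − p* = 142 − 138 = 4.
So producers capture 4/44 = 1/11 of each unit of subsidy.

Producer share = 1/11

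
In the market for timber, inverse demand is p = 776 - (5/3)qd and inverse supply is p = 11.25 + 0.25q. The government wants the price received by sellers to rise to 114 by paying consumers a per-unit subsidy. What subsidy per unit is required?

Required subsidy s = 23 per unit

At a seller price of 114, quantity supplied is -45 + 4·114 = 411.
Buyers absorb 411 only when they pay pb = 776 − (5/3)·411 = 91.
s = ps − pb = 114 − 91 = 23.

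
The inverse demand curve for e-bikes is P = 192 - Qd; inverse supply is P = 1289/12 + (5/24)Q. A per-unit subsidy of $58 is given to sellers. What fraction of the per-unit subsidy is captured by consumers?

Consumer share = 24/29

Pre-subsidy: 192 - Q = 1289/12 + (5/24)Q gives Q* = 70 and P* = 122.
With the subsidy, sellers receive Ps = Pb + 58 for each unit, where Pb is the price buyers pay.
On the curves, Pb = 192 - Q and Ps = 1289/12 + (5/24)Q; the wedge Ps − Pb = 58 gives 1289/12 + (5/24)Q − (192 - Q) = 58, so Q' = 118.
Then Pb = 192 − 1·118 = 74 and Ps = 1289/12 + (5/24)·118 = 132.
Buyers' price falls by P* − Pb = 122 − 74 = 48; sellers' price rises by Ps − P* = 132 − 122 = 10.
So consumers capture 48/58 = 24/29 of each unit of subsidy.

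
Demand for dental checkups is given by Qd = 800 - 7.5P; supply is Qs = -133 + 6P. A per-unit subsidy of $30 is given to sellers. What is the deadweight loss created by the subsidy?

Pre-subsidy: 800 - 7.5P = -133 + 6P gives P* = 622/9, Q* = 845/3.
With the subsidy, sellers receive Ps = Pb + 30 for each unit, where Pb is the price buyers pay.
Supply in terms of Pb becomes Qs = -133 + 6(Pb + 30) = 47 + 6Pb. Setting this equal to demand: 800 - 7.5Pb = 47 + 6Pb, so Pb = 502/9.
Sellers receive Ps = 502/9 + 30 = 772/9; Q' = 800 − 7.5·(502/9) = 1145/3.
The subsidy expands output by 1145/3 − 845/3 = 100 past the efficient level; on those units the gap between marginal cost and willingness to pay runs from 0 up to 30.
DWL = ½ × 30 × 100 = 1500.

Deadweight loss = $1500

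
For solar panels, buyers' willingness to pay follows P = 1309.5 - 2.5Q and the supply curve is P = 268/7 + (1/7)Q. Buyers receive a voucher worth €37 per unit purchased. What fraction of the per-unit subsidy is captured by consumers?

Consumer share = 35/37

Pre-subsidy: 1309.5 - 2.5Q = 268/7 + (1/7)Q gives Q* = 481 and P* = 107.
With the rebate, buyers effectively pay Pb = Ps − 37, where Ps is the price sellers receive.
On the curves, Pb = 1309.5 - 2.5Q and Ps = 268/7 + (1/7)Q; the wedge Ps − Pb = 37 gives 268/7 + (1/7)Q − (1309.5 - 2.5Q) = 37, so Q' = 495.
Then Pb = 1309.5 − 2.5·495 = 72 and Ps = 268/7 + (1/7)·495 = 109.
Buyers' price falls by P* − Pb = 107 − 72 = 35; sellers' price rises by Ps − P* = 109 − 107 = 2.
So consumers capture 35/37 = 35/37 of each unit of subsidy.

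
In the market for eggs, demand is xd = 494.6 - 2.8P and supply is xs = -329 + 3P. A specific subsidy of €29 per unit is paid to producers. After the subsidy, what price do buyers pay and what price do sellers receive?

Pre-subsidy: 494.6 - 2.8P = -329 + 3P gives P* = 142, x* = 97.
With the subsidy, sellers receive Ps = Pb + 29 for each unit, where Pb is the price buyers pay.
Supply in terms of Pb becomes xs = -329 + 3(Pb + 29) = -242 + 3Pb. Setting this equal to demand: 494.6 - 2.8Pb = -242 + 3Pb, so Pb = 127.
Sellers receive Ps = 127 + 29 = 156; x' = 494.6 − 2.8·127 = 139.

Buyers pay €127; sellers receive €156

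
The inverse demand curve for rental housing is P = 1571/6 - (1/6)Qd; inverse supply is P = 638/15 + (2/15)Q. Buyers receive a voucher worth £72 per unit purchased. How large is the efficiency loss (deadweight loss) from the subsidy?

Pre-subsidy: 1571/6 - (1/6)Q = 638/15 + (2/15)Q gives Q* = 731 and P* = 140.
With the rebate, buyers effectively pay Pb = Ps − 72, where Ps is the price sellers receive.
On the curves, Pb = 1571/6 - (1/6)Q and Ps = 638/15 + (2/15)Q; the wedge Ps − Pb = 72 gives 638/15 + (2/15)Q − (1571/6 - (1/6)Q) = 72, so Q' = 971.
Then Pb = 1571/6 − (1/6)·971 = 100 and Ps = 638/15 + (2/15)·971 = 172.
The subsidy expands output by 971 − 731 = 240 past the efficient level; on those units the gap between marginal cost and willingness to pay runs from 0 up to 72.
DWL = ½ × 72 × 240 = 8640.

Deadweight loss = £8640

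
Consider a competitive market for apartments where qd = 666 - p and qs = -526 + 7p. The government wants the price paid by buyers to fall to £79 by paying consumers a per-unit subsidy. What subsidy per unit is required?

At a buyer price of 79, quantity demanded is 666 − 1·79 = 587.
Sellers supply 587 only when they receive ps with -526 + 7·ps = 587, i.e. ps = 159.
s = ps − pb = 159 − 79 = 80.

Required subsidy s = £80 per unit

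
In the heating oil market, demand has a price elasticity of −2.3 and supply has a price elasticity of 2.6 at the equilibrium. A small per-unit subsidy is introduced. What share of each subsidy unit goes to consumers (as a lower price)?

For a small subsidy around the equilibrium, the benefit split depends on the relative slopes, which at a point are proportional to the elasticities.
Buyer share = εs/(εs + |εd|) = 2.6/(2.6 + 2.3) = 26/49; seller share = |εd|/(εs + |εd|) = 23/49.

Consumer share = 26/49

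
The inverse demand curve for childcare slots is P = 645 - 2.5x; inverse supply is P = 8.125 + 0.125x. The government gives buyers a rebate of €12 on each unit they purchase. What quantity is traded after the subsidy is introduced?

Pre-subsidy: 645 - 2.5x = 8.125 + 0.125x gives x* = 5095/21 and P* = 1615/42.
With the rebate, buyers effectively pay Pb = Ps − 12, where Ps is the price sellers receive.
On the curves, Pb = 645 - 2.5x and Ps = 8.125 + 0.125x; the wedge Ps − Pb = 12 gives 8.125 + 0.125x − (645 - 2.5x) = 12, so x' = 5191/21.
Then Pb = 645 − 2.5·(5191/21) = 1135/42 and Ps = 8.125 + 0.125·(5191/21) = 1639/42.

x' = 5191/21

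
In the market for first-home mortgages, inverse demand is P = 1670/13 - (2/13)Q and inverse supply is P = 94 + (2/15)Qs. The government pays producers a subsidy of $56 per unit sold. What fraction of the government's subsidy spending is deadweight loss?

DWL / government spending = 13/42

Pre-subsidy: 1670/13 - (2/13)Q = 94 + (2/15)Q gives Q* = 120 and P* = 110.
With the subsidy, sellers receive Ps = Pb + 56 for each unit, where Pb is the price buyers pay.
On the curves, Pb = 1670/13 - (2/13)Q and Ps = 94 + (2/15)Q; the wedge Ps − Pb = 56 gives 94 + (2/15)Q − (1670/13 - (2/13)Q) = 56, so Q' = 315.
Then Pb = 1670/13 − (2/13)·315 = 80 and Ps = 94 + (2/15)·315 = 136.
ΔCS = ½(120 + 315)(110 − 80) = 6525; ΔPS = ½(120 + 315)(136 − 110) = 5655.
Government spending = 56 × 315 = 17640.
DWL = ½ × 56 × (315 − 120) = 5460; fraction = 5460 / 17640 = 13/42.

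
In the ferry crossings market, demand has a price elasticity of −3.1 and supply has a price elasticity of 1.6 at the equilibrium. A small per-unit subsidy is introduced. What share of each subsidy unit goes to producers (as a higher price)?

For a small subsidy around the equilibrium, the benefit split depends on the relative slopes, which at a point are proportional to the elasticities.
Buyer share = εs/(εs + |εd|) = 1.6/(1.6 + 3.1) = 16/47; seller share = |εd|/(εs + |εd|) = 31/47.
So producers capture 31/47 of the subsidy.

Producer share = 31/47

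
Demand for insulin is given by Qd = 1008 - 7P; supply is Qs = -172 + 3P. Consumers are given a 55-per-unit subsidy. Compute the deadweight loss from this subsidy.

Pre-subsidy: 1008 - 7P = -172 + 3P gives P* = 118, Q* = 182.
With the rebate, buyers effectively pay Pb = Ps − 55, where Ps is the price sellers receive.
Demand in terms of Ps becomes Qd = 1008 − 7(Ps − 55) = 1393 - 7Ps. Setting this equal to supply: 1393 - 7Ps = -172 + 3Ps, so Ps = 156.5.
Buyers pay Pb = 156.5 − 55 = 101.5; Q' = -172 + 3·156.5 = 297.5.
The subsidy expands output by 297.5 − 182 = 115.5 past the efficient level; on those units the gap between marginal cost and willingness to pay runs from 0 up to 55.
DWL = ½ × 55 × 115.5 = 3176.25.

Deadweight loss = 3176.25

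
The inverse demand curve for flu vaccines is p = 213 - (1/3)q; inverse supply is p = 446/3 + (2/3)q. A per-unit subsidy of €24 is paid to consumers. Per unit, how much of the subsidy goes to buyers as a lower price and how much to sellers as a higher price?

Pre-subsidy: 213 - (1/3)q = 446/3 + (2/3)q gives q* = 193/3 and p* = 1724/9.
With the rebate, buyers effectively pay pb = ps − 24, where ps is the price sellers receive.
On the curves, pb = 213 - (1/3)q and ps = 446/3 + (2/3)q; the wedge ps − pb = 24 gives 446/3 + (2/3)q − (213 - (1/3)q) = 24, so q' = 265/3.
Then pb = 213 − (1/3)·(265/3) = 1652/9 and ps = 446/3 + (2/3)·(265/3) = 1868/9.
Buyers' price falls by p* − pb = 1724/9 − 1652/9 = 8; sellers' price rises by ps − p* = 1868/9 − 1724/9 = 16.

Buyers gain €8 per unit; sellers gain €16 per unit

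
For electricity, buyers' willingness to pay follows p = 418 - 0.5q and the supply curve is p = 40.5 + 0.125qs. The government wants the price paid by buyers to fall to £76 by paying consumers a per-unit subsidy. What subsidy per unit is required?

At a buyer price of 76, quantity demanded is 836 − 2·76 = 684.
Sellers supply 684 only when they receive ps = 40.5 + 0.125·684 = 126.
s = ps − pb = 126 − 76 = 50.

Required subsidy s = £50 per unit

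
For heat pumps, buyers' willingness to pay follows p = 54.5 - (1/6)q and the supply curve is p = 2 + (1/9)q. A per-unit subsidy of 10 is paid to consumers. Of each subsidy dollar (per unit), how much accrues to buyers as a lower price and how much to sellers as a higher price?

Pre-subsidy: 54.5 - (1/6)q = 2 + (1/9)q gives q* = 189 and p* = 23.
With the rebate, buyers effectively pay pb = ps − 10, where ps is the price sellers receive.
On the curves, pb = 54.5 - (1/6)q and ps = 2 + (1/9)q; the wedge ps − pb = 10 gives 2 + (1/9)q − (54.5 - (1/6)q) = 10, so q' = 225.
Then pb = 54.5 − (1/6)·225 = 17 and ps = 2 + (1/9)·225 = 27.
Buyers' price falls by p* − pb = 23 − 17 = 6; sellers' price rises by ps − p* = 27 − 23 = 4.

Buyers gain 6 per unit; sellers gain 4 per unit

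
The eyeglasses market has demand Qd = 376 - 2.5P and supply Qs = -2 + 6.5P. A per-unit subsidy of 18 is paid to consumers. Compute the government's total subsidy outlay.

Government cost = 5463

Pre-subsidy: 376 - 2.5P = -2 + 6.5P gives P* = 42, Q* = 271.
With the rebate, buyers effectively pay Pb = Ps − 18, where Ps is the price sellers receive.
Demand in terms of Ps becomes Qd = 376 − 2.5(Ps − 18) = 421 - 2.5Ps. Setting this equal to supply: 421 - 2.5Ps = -2 + 6.5Ps, so Ps = 47.
Buyers pay Pb = 47 − 18 = 29; Q' = -2 + 6.5·47 = 303.5.
Government outlay = subsidy × quantity = 18 × 303.5 = 5463.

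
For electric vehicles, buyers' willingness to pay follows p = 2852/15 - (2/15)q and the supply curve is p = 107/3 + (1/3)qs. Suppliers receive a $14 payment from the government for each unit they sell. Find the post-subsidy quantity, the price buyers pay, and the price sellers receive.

q' = 361; buyers pay $142; sellers receive $156

Pre-subsidy: 2852/15 - (2/15)q = 107/3 + (1/3)q gives q* = 331 and p* = 146.
With the subsidy, sellers receive ps = pb + 14 for each unit, where pb is the price buyers pay.
On the curves, pb = 2852/15 - (2/15)q and ps = 107/3 + (1/3)q; the wedge ps − pb = 14 gives 107/3 + (1/3)q − (2852/15 - (2/15)q) = 14, so q' = 361.
Then pb = 2852/15 − (2/15)·361 = 142 and ps = 107/3 + (1/3)·361 = 156.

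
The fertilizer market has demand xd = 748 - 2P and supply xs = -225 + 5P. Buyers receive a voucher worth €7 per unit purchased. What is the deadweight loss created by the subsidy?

Pre-subsidy: 748 - 2P = -225 + 5P gives P* = 139, x* = 470.
With the rebate, buyers effectively pay Pb = Ps − 7, where Ps is the price sellers receive.
Demand in terms of Ps becomes xd = 748 − 2(Ps − 7) = 762 - 2Ps. Setting this equal to supply: 762 - 2Ps = -225 + 5Ps, so Ps = 141.
Buyers pay Pb = 141 − 7 = 134; x' = -225 + 5·141 = 480.
The subsidy expands output by 480 − 470 = 10 past the efficient level; on those units the gap between marginal cost and willingness to pay runs from 0 up to 7.
DWL = ½ × 7 × 10 = 35.

Deadweight loss = €35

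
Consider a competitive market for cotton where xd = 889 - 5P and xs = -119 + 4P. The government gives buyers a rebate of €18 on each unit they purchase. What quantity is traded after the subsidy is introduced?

x' = 369

Pre-subsidy: 889 - 5P = -119 + 4P gives P* = 112, x* = 329.
With the rebate, buyers effectively pay Pb = Ps − 18, where Ps is the price sellers receive.
Demand in terms of Ps becomes xd = 889 − 5(Ps − 18) = 979 - 5Ps. Setting this equal to supply: 979 - 5Ps = -119 + 4Ps, so Ps = 122.
Buyers pay Pb = 122 − 18 = 104; x' = -119 + 4·122 = 369.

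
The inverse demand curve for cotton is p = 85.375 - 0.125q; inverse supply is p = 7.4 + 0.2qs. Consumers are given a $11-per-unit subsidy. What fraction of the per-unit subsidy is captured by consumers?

Consumer share = 5/13

Pre-subsidy: 85.375 - 0.125q = 7.4 + 0.2q gives q* = 3119/13 and p* = 720/13.
With the rebate, buyers effectively pay pb = ps − 11, where ps is the price sellers receive.
On the curves, pb = 85.375 - 0.125q and ps = 7.4 + 0.2q; the wedge ps − pb = 11 gives 7.4 + 0.2q − (85.375 - 0.125q) = 11, so q' = 3559/13.
Then pb = 85.375 − 0.125·(3559/13) = 665/13 and ps = 7.4 + 0.2·(3559/13) = 808/13.
Buyers' price falls by p* − pb = 720/13 − 665/13 = 55/13; sellers' price rises by ps − p* = 808/13 − 720/13 = 88/13.
So consumers capture (55/13)/11 = 5/13 of each unit of subsidy.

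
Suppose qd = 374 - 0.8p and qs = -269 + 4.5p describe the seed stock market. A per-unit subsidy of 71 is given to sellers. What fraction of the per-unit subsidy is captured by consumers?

Pre-subsidy: 374 - 0.8p = -269 + 4.5p gives p* = 6430/53, q* = 14678/53.
With the subsidy, sellers receive ps = pb + 71 for each unit, where pb is the price buyers pay.
Supply in terms of pb becomes qs = -269 + 4.5(pb + 71) = 50.5 + 4.5pb. Setting this equal to demand: 374 - 0.8pb = 50.5 + 4.5pb, so pb = 3235/53.
Sellers receive ps = 3235/53 + 71 = 6998/53; q' = 374 − 0.8·(3235/53) = 17234/53.
Buyers' price falls by p* − pb = 6430/53 − 3235/53 = 3195/53; sellers' price rises by ps − p* = 6998/53 − 6430/53 = 568/53.
So consumers capture (3195/53)/71 = 45/53 of each unit of subsidy.

Consumer share = 45/53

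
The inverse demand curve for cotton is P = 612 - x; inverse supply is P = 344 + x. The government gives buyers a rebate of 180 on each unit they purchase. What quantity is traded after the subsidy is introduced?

x' = 224

Pre-subsidy: 612 - x = 344 + x gives x* = 134 and P* = 478.
With the rebate, buyers effectively pay Pb = Ps − 180, where Ps is the price sellers receive.
On the curves, Pb = 612 - x and Ps = 344 + x; the wedge Ps − Pb = 180 gives 344 + x − (612 - x) = 180, so x' = 224.
Then Pb = 612 − 1·224 = 388 and Ps = 344 + 1·224 = 568.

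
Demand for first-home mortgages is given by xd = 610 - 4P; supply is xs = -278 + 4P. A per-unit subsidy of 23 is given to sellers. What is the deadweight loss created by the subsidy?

Pre-subsidy: 610 - 4P = -278 + 4P gives P* = 111, x* = 166.
With the subsidy, sellers receive Ps = Pb + 23 for each unit, where Pb is the price buyers pay.
Supply in terms of Pb becomes xs = -278 + 4(Pb + 23) = -186 + 4Pb. Setting this equal to demand: 610 - 4Pb = -186 + 4Pb, so Pb = 99.5.
Sellers receive Ps = 99.5 + 23 = 122.5; x' = 610 − 4·99.5 = 212.
The subsidy expands output by 212 − 166 = 46 past the efficient level; on those units the gap between marginal cost and willingness to pay runs from 0 up to 23.
DWL = ½ × 23 × 46 = 529.

Deadweight loss = 529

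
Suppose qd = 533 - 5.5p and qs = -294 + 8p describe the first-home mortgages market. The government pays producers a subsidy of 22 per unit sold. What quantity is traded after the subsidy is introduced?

Pre-subsidy: 533 - 5.5p = -294 + 8p gives p* = 1654/27, q* = 5294/27.
With the subsidy, sellers receive ps = pb + 22 for each unit, where pb is the price buyers pay.
Supply in terms of pb becomes qs = -294 + 8(pb + 22) = -118 + 8pb. Setting this equal to demand: 533 - 5.5pb = -118 + 8pb, so pb = 434/9.
Sellers receive ps = 434/9 + 22 = 632/9; q' = 533 − 5.5·(434/9) = 2410/9.

q' = 2410/9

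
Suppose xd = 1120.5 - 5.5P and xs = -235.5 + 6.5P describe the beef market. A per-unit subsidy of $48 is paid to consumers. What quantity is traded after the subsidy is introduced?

Pre-subsidy: 1120.5 - 5.5P = -235.5 + 6.5P gives P* = 113, x* = 499.
With the rebate, buyers effectively pay Pb = Ps − 48, where Ps is the price sellers receive.
Demand in terms of Ps becomes xd = 1120.5 − 5.5(Ps − 48) = 1384.5 - 5.5Ps. Setting this equal to supply: 1384.5 - 5.5Ps = -235.5 + 6.5Ps, so Ps = 135.
Buyers pay Pb = 135 − 48 = 87; x' = -235.5 + 6.5·135 = 642.

x' = 642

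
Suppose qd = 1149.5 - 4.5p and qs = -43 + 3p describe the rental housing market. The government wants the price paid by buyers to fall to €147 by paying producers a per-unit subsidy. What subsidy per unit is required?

At a buyer price of 147, quantity demanded is 1149.5 − 4.5·147 = 488.
Sellers supply 488 only when they receive ps with -43 + 3·ps = 488, i.e. ps = 177.
s = ps − pb = 177 − 147 = 30.

Required subsidy s = €30 per unit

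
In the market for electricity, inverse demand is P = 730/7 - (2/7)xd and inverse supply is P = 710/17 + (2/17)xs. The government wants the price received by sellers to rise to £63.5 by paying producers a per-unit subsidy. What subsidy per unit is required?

Required subsidy s = £12 per unit

At a seller price of 63.5, quantity supplied is -355 + 8.5·63.5 = 184.75.
Buyers absorb 184.75 only when they pay Pb = 730/7 − (2/7)·184.75 = 51.5.
s = Ps − Pb = 63.5 − 51.5 = 12.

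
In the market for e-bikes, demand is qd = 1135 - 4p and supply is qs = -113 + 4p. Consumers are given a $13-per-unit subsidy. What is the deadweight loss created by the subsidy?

Deadweight loss = $169

Pre-subsidy: 1135 - 4p = -113 + 4p gives p* = 156, q* = 511.
With the rebate, buyers effectively pay pb = ps − 13, where ps is the price sellers receive.
Demand in terms of ps becomes qd = 1135 − 4(ps − 13) = 1187 - 4ps. Setting this equal to supply: 1187 - 4ps = -113 + 4ps, so ps = 162.5.
Buyers pay pb = 162.5 − 13 = 149.5; q' = -113 + 4·162.5 = 537.
The subsidy expands output by 537 − 511 = 26 past the efficient level; on those units the gap between marginal cost and willingness to pay runs from 0 up to 13.
DWL = ½ × 13 × 26 = 169.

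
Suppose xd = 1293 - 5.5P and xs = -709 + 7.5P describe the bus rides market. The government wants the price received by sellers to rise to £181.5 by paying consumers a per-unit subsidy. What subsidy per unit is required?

Required subsidy s = £65 per unit

At a seller price of 181.5, quantity supplied is -709 + 7.5·181.5 = 652.25.
Buyers absorb 652.25 only when they pay Pb with 1293 − 5.5·Pb = 652.25, i.e. Pb = 116.5.
s = Ps − Pb = 181.5 − 116.5 = 65.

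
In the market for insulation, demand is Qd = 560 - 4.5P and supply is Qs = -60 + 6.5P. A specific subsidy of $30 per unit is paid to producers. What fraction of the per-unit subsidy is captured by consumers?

Consumer share = 13/22

Pre-subsidy: 560 - 4.5P = -60 + 6.5P gives P* = 620/11, Q* = 3370/11.
With the subsidy, sellers receive Ps = Pb + 30 for each unit, where Pb is the price buyers pay.
Supply in terms of Pb becomes Qs = -60 + 6.5(Pb + 30) = 135 + 6.5Pb. Setting this equal to demand: 560 - 4.5Pb = 135 + 6.5Pb, so Pb = 425/11.
Sellers receive Ps = 425/11 + 30 = 755/11; Q' = 560 − 4.5·(425/11) = 8495/22.
Buyers' price falls by P* − Pb = 620/11 − 425/11 = 195/11; sellers' price rises by Ps − P* = 755/11 − 620/11 = 135/11.
So consumers capture (195/11)/30 = 13/22 of each unit of subsidy.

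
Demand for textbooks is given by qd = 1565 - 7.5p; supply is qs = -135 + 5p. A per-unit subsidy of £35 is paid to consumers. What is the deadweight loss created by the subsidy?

Pre-subsidy: 1565 - 7.5p = -135 + 5p gives p* = 136, q* = 545.
With the rebate, buyers effectively pay pb = ps − 35, where ps is the price sellers receive.
Demand in terms of ps becomes qd = 1565 − 7.5(ps − 35) = 1827.5 - 7.5ps. Setting this equal to supply: 1827.5 - 7.5ps = -135 + 5ps, so ps = 157.
Buyers pay pb = 157 − 35 = 122; q' = -135 + 5·157 = 650.
The subsidy expands output by 650 − 545 = 105 past the efficient level; on those units the gap between marginal cost and willingness to pay runs from 0 up to 35.
DWL = ½ × 35 × 105 = 1837.5.

Deadweight loss = £1837.5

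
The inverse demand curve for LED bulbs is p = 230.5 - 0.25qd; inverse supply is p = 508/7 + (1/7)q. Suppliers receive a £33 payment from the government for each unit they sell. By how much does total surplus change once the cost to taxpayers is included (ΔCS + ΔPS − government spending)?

Pre-subsidy: 230.5 - 0.25q = 508/7 + (1/7)q gives q* = 402 and p* = 130.
With the subsidy, sellers receive ps = pb + 33 for each unit, where pb is the price buyers pay.
On the curves, pb = 230.5 - 0.25q and ps = 508/7 + (1/7)q; the wedge ps − pb = 33 gives 508/7 + (1/7)q − (230.5 - 0.25q) = 33, so q' = 486.
Then pb = 230.5 − 0.25·486 = 109 and ps = 508/7 + (1/7)·486 = 142.
ΔCS = ½(402 + 486)(130 − 109) = 9324; ΔPS = ½(402 + 486)(142 − 130) = 5328.
Government spending = 33 × 486 = 16038.
Net change = 9324 + 5328 − 16038 = -1386. The loss equals the DWL triangle ½·33·84.

Net change in total surplus = -£1386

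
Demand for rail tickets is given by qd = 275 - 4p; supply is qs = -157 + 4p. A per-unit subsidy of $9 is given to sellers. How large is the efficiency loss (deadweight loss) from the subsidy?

Deadweight loss = $81

Pre-subsidy: 275 - 4p = -157 + 4p gives p* = 54, q* = 59.
With the subsidy, sellers receive ps = pb + 9 for each unit, where pb is the price buyers pay.
Supply in terms of pb becomes qs = -157 + 4(pb + 9) = -121 + 4pb. Setting this equal to demand: 275 - 4pb = -121 + 4pb, so pb = 49.5.
Sellers receive ps = 49.5 + 9 = 58.5; q' = 275 − 4·49.5 = 77.
The subsidy expands output by 77 − 59 = 18 past the efficient level; on those units the gap between marginal cost and willingness to pay runs from 0 up to 9.
DWL = ½ × 9 × 18 = 81.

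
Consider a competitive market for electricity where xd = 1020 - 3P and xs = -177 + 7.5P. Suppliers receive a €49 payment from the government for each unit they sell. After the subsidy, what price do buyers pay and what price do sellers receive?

Pre-subsidy: 1020 - 3P = -177 + 7.5P gives P* = 114, x* = 678.
With the subsidy, sellers receive Ps = Pb + 49 for each unit, where Pb is the price buyers pay.
Supply in terms of Pb becomes xs = -177 + 7.5(Pb + 49) = 190.5 + 7.5Pb. Setting this equal to demand: 1020 - 3Pb = 190.5 + 7.5Pb, so Pb = 79.
Sellers receive Ps = 79 + 49 = 128; x' = 1020 − 3·79 = 783.

Buyers pay €79; sellers receive €128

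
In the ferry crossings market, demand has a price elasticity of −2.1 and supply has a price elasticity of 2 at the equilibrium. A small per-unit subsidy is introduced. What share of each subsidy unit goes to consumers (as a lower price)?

Consumer share = 20/41

For a small subsidy around the equilibrium, the benefit split depends on the relative slopes, which at a point are proportional to the elasticities.
Buyer share = εs/(εs + |εd|) = 2/(2 + 2.1) = 20/41; seller share = |εd|/(εs + |εd|) = 21/41.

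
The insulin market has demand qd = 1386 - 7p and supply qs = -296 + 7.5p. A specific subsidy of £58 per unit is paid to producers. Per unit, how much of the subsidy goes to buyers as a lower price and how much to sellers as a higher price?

Pre-subsidy: 1386 - 7p = -296 + 7.5p gives p* = 116, q* = 574.
With the subsidy, sellers receive ps = pb + 58 for each unit, where pb is the price buyers pay.
Supply in terms of pb becomes qs = -296 + 7.5(pb + 58) = 139 + 7.5pb. Setting this equal to demand: 1386 - 7pb = 139 + 7.5pb, so pb = 86.
Sellers receive ps = 86 + 58 = 144; q' = 1386 − 7·86 = 784.
Buyers' price falls by p* − pb = 116 − 86 = 30; sellers' price rises by ps − p* = 144 − 116 = 28.

Buyers gain £30 per unit; sellers gain £28 per unit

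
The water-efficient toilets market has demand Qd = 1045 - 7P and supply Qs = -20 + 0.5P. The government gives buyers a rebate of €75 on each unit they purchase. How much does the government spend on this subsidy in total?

Government cost = €6450

Pre-subsidy: 1045 - 7P = -20 + 0.5P gives P* = 142, Q* = 51.
With the rebate, buyers effectively pay Pb = Ps − 75, where Ps is the price sellers receive.
Demand in terms of Ps becomes Qd = 1045 − 7(Ps − 75) = 1570 - 7Ps. Setting this equal to supply: 1570 - 7Ps = -20 + 0.5Ps, so Ps = 212.
Buyers pay Pb = 212 − 75 = 137; Q' = -20 + 0.5·212 = 86.
Government outlay = subsidy × quantity = 75 × 86 = 6450.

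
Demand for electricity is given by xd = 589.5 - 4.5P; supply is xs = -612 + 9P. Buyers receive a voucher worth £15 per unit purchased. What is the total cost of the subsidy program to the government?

Government cost = £3510

Pre-subsidy: 589.5 - 4.5P = -612 + 9P gives P* = 89, x* = 189.
With the rebate, buyers effectively pay Pb = Ps − 15, where Ps is the price sellers receive.
Demand in terms of Ps becomes xd = 589.5 − 4.5(Ps − 15) = 657 - 4.5Ps. Setting this equal to supply: 657 - 4.5Ps = -612 + 9Ps, so Ps = 94.
Buyers pay Pb = 94 − 15 = 79; x' = -612 + 9·94 = 234.
Government outlay = subsidy × quantity = 15 × 234 = 3510.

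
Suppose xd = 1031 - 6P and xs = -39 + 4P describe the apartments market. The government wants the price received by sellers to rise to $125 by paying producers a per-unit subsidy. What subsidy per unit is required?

Required subsidy s = $30 per unit

At a seller price of 125, quantity supplied is -39 + 4·125 = 461.
Buyers absorb 461 only when they pay Pb with 1031 − 6·Pb = 461, i.e. Pb = 95.
s = Ps − Pb = 125 − 95 = 30.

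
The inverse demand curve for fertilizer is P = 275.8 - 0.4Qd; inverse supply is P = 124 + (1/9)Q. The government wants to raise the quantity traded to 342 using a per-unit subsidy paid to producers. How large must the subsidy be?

At Q = 342, from the demand curve buyers pay Pb = 275.8 − 0.4·342 = 139; from the supply curve sellers need Ps = 124 + (1/9)·342 = 162.
The subsidy must fill the gap: s = Ps − Pb = 162 − 139 = 23.

Required subsidy s = 23 per unit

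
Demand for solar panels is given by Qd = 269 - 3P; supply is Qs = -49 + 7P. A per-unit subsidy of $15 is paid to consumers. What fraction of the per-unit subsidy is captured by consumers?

Consumer share = 0.7

Pre-subsidy: 269 - 3P = -49 + 7P gives P* = 31.8, Q* = 173.6.
With the rebate, buyers effectively pay Pb = Ps − 15, where Ps is the price sellers receive.
Demand in terms of Ps becomes Qd = 269 − 3(Ps − 15) = 314 - 3Ps. Setting this equal to supply: 314 - 3Ps = -49 + 7Ps, so Ps = 36.3.
Buyers pay Pb = 36.3 − 15 = 21.3; Q' = -49 + 7·36.3 = 205.1.
Buyers' price falls by P* − Pb = 31.8 − 21.3 = 10.5; sellers' price rises by Ps − P* = 36.3 − 31.8 = 4.5.
So consumers capture 10.5/15 = 0.7 of each unit of subsidy.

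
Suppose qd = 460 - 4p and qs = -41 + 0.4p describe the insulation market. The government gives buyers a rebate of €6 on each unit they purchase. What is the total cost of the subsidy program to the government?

Pre-subsidy: 460 - 4p = -41 + 0.4p gives p* = 2505/22, q* = 50/11.
With the rebate, buyers effectively pay pb = ps − 6, where ps is the price sellers receive.
Demand in terms of ps becomes qd = 460 − 4(ps − 6) = 484 - 4ps. Setting this equal to supply: 484 - 4ps = -41 + 0.4ps, so ps = 2625/22.
Buyers pay pb = 2625/22 − 6 = 2493/22; q' = -41 + 0.4·(2625/22) = 74/11.
Government outlay = subsidy × quantity = 6 × 74/11 = 444/11.

Government cost = 444/11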